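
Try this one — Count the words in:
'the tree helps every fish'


Split into words: the | tree | helps | every | fish = 5 words.

5


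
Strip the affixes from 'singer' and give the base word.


Remove suffix '-er' from 'singer' to get root 'sing'.

sing


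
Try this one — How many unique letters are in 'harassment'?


Unique letters in 'harassment': {a, e, h, m, n, r, s, t} = 8 distinct letters.

8


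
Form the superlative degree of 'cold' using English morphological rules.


Apply superlative formation (add -est): 'cold' -> 'coldest'.

coldest


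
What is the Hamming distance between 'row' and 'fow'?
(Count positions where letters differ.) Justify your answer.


Alignment:
Position 1: 'r' vs 'f' = DIFFER
Position 2: 'o' vs 'o' = match
Position 3: 'w' vs 'w' = match
Total differences: 1

1


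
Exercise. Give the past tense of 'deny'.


Apply rule: Change -y to -ied. 'deny' becomes 'denied'.

denied


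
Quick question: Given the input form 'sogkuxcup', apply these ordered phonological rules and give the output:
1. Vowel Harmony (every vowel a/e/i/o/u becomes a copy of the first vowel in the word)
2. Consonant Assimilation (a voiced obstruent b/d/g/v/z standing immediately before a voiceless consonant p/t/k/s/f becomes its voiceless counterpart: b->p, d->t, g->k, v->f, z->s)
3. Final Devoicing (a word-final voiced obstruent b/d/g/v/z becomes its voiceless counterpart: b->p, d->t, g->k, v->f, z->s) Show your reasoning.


Starting form: 'sogkuxcup'
Rule 1: Vowel Harmony: all vowels become 'o' (matching first vowel). 'sogkuxcup' -> 'sogkoxcop'
Rule 2: Consonant Assimilation: voiced obstruent before voiceless consonant becomes voiceless ('gk' -> 'kk'). 'sogkoxcop' -> 'sokkoxcop'
Rule 3: Final Devoicing: final consonant 'p' is not one of the voiced obstruents b/d/g/v/z. No change.
Final form: 'sokkoxcop'

sokkoxcop


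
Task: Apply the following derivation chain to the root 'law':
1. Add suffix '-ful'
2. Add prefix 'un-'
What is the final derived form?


Step 1: Add suffix '-ful' to 'law' = 'lawful'
Step 2: Add prefix 'un-' to 'lawful' = 'unlawful'

unlawful


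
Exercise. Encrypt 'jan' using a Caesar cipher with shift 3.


Shift each letter by 3: j -> m, a -> d, n -> q. Result: 'mdq'.

mdq


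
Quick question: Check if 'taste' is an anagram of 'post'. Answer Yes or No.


Sorted letters of 'taste': 'aestt'
Sorted letters of 'post': 'opst'
They do not match.

No


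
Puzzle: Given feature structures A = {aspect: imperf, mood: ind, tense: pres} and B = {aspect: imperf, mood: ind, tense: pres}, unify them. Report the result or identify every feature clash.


Compare features:
aspect: A=imperf vs B=imperf -> unified: imperf
mood: A=ind vs B=ind -> unified: ind
tense: A=pres vs B=pres -> unified: pres
No clashes found.

Unified: {aspect: imperf, mood: ind, tense: pres}


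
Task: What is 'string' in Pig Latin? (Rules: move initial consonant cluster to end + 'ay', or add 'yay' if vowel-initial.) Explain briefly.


'string': move consonant cluster 'str' to end and add 'ay': 'ingstray'.

ingstray


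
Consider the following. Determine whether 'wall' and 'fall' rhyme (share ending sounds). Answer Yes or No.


Rime (stressed vowel + following sounds) of 'wall': -all = /ɔːl/
Rime of 'fall': -all = /ɔːl/
/ɔːl/ and /ɔːl/ are the same ending sound, so the words rhyme.

Yes


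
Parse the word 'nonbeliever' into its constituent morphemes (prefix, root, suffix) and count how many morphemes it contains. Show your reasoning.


Step 1: Identify prefix: 'non' (meaning: not)
Step 2: Identify root: 'believe'
Step 3: Identify suffix(es): 'er'
Decomposition: non- (prefix: not) + believe (root) + -er (suffix: one who)
Total morphemes: 3

3 morphemes (non- (prefix: not) + believe (root) + -er (suffix: one who))


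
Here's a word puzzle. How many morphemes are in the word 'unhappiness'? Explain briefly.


Decomposition: un- (prefix) + happy (root) + -ness (suffix) = 3 morpheme(s)

3 morphemes


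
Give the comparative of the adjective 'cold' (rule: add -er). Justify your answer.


Apply comparative formation (add -er): 'cold' -> 'colder'.

colder


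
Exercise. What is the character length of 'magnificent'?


Spell out 'magnificent' and number each letter: m(1), a(2), g(3), n(4), i(5), f(6), i(7), c(8), e(9), n(10), t(11). Total: 11 letters.

11


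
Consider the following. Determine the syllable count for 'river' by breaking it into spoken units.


Break 'river' into syllables: riv-er -> riv | er = 2 syllables

2 syllables


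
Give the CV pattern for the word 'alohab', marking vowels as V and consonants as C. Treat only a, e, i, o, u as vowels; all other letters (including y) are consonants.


Letter mapping: a = V, l = C, o = V, h = C, a = V, b = C.

VCVCVC


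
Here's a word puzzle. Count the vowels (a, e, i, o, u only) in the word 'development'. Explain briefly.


Vowels in 'development': e, e, o, e = 4 vowels.

4


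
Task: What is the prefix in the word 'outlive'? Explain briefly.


The word 'outlive' = 'out' (prefix) + 'live' (root). The prefix is 'out'.

out


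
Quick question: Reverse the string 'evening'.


Reverse 'evening' character by character: 'gnineve'.

gnineve


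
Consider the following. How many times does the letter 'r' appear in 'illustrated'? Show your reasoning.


Letter 'r' in 'illustrated': found at position(s) 7 = 1 occurrence(s).

1


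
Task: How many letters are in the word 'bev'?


Spell out 'bev' and number each letter: b(1), e(2), v(3). Total: 3 letters.

3


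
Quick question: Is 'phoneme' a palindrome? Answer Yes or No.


Forward: 'phoneme'
Reversed: 'emenohp'
They differ.

No


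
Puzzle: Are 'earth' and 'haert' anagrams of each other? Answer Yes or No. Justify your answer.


Sorted letters of 'earth': 'aehrt'
Sorted letters of 'haert': 'aehrt'
They match.

Yes


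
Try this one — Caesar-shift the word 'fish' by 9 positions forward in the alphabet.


Shift each letter by 9: f -> o, i -> r, s -> b, h -> q. Result: 'orbq'.

orbq


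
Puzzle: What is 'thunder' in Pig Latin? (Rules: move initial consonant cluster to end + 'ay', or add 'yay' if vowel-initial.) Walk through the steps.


'thunder': move consonant cluster 'th' to end and add 'ay': 'underthay'.

underthay


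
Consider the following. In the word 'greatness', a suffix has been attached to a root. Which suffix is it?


The word 'greatness' = 'great' (root) + '-ness' (suffix). The suffix is '-ness'.

ness


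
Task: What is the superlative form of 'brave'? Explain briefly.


Apply superlative formation (ends in e: add -st): 'brave' -> 'bravest'.

bravest


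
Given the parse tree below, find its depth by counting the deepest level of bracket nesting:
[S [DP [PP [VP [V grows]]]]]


Count bracket nesting levels:
'[' at pos 0: depth = 1
'[' at pos 3: depth = 2
'[' at pos 7: depth = 3
'[' at pos 11: depth = 4
'[' at pos 15: depth = 5
Maximum depth reached: 5

5


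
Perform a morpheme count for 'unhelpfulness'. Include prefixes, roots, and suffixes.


Decomposition: un- (prefix) + help (root) + -ful (suffix) + -ness (suffix) = 4 morpheme(s)

4 morphemes


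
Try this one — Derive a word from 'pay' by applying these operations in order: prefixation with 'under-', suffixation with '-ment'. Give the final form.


Step 1: Add prefix 'under-' to 'pay' = 'underpay'
Step 2: Add suffix '-ment' to 'underpay' = 'underpayment'

underpayment


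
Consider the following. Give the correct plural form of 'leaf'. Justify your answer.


Apply rule: Change -f to -ves. 'leaf' becomes 'leaves'.

leaves


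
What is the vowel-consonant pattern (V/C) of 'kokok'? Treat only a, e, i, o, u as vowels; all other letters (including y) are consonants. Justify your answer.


Letter mapping: k = C, o = V, k = C, o = V, k = C.

CVCVC


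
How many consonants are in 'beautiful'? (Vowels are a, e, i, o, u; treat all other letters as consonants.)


Consonants in 'beautiful': b, t, f, l = 4 consonants.

4


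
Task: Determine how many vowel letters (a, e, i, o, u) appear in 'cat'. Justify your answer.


Vowels in 'cat': a = 1 vowels.

1


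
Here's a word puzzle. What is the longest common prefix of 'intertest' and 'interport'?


Compare from the start: 5 characters match: 'inter'. Mismatch at position 6: 't' vs 'p'.

inter


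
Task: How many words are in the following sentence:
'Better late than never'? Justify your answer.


Split into words: Better | late | than | never = 4 words.

4


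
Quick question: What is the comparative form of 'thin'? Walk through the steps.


Apply comparative formation (double final consonant, add -er): 'thin' -> 'thinner'.

thinner


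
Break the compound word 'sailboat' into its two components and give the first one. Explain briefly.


Split 'sailboat' into 'sail' + 'boat'. The first part is 'sail'.

sail


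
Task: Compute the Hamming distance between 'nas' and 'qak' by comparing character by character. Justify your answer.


Alignment:
Position 1: 'n' vs 'q' = DIFFER
Position 2: 'a' vs 'a' = match
Position 3: 's' vs 'k' = DIFFER
Total differences: 2

2


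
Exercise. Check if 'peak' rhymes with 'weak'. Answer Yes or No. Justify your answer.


Rime (stressed vowel + following sounds) of 'peak': -eak = /iːk/
Rime of 'weak': -eak = /iːk/
/iːk/ and /iːk/ are the same ending sound, so the words rhyme.

Yes


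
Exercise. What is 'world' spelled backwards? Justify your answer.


Reverse 'world' character by character: 'dlrow'.

dlrow


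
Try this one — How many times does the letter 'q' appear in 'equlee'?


Letter 'q' in 'equlee': found at position(s) 2 = 1 occurrence(s).

1


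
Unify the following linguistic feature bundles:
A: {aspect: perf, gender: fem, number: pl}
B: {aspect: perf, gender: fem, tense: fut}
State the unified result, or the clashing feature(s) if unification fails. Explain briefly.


Compare features:
aspect: A=perf vs B=perf -> unified: perf
gender: A=fem vs B=fem -> unified: fem
number: A=pl vs B=_ -> unified: pl
tense: A=_ vs B=fut -> unified: fut
No clashes found.

Unified: {aspect: perf, gender: fem, number: pl, tense: fut}


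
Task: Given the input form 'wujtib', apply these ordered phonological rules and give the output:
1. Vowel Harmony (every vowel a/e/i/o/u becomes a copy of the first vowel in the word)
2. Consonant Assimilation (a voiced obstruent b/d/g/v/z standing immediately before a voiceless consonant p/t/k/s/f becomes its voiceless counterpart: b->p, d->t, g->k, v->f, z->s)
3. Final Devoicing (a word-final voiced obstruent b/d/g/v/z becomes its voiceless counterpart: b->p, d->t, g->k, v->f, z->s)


Starting form: 'wujtib'
Rule 1: Vowel Harmony: all vowels become 'u' (matching first vowel). 'wujtib' -> 'wujtub'
Rule 2: Consonant Assimilation: no voiced obstruent (b/d/g/v/z) stands immediately before a voiceless consonant (p/t/k/s/f). No change.
Rule 3: Final Devoicing: word-final voiced obstruent 'b' becomes voiceless 'p'. 'wujtub' -> 'wujtup'
Final form: 'wujtup'

wujtup


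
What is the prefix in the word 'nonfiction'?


The word 'nonfiction' = 'non' (prefix) + 'fiction' (root). The prefix is 'non'.

non


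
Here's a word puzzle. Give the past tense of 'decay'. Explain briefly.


Apply rule: Add -ed. 'decay' becomes 'decayed'.

decayed


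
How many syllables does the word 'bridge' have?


Break 'bridge' into syllables: bridge -> bridge = 1 syllable

1 syllable


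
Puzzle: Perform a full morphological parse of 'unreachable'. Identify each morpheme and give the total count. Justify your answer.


Step 1: Identify prefix: 'un' (meaning: not/reverse)
Step 2: Identify root: 'reach'
Step 3: Identify suffix(es): 'able'
Decomposition: un- (prefix: not/reverse) + reach (root) + -able (suffix: capable of)
Total morphemes: 3

3 morphemes (un- (prefix: not/reverse) + reach (root) + -able (suffix: capable of))


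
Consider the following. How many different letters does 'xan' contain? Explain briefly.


Unique letters in 'xan': {a, n, x} = 3 distinct letters.

3


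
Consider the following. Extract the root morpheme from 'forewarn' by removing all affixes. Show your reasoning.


Remove prefix 'fore' from 'forewarn' to get root 'warn'.

warn


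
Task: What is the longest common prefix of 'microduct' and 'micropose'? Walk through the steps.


Compare from the start: 5 characters match: 'micro'. Mismatch at position 6: 'd' vs 'p'.

micro


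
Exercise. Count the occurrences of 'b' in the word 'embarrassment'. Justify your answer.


Letter 'b' in 'embarrassment': found at position(s) 3 = 1 occurrence(s).

1


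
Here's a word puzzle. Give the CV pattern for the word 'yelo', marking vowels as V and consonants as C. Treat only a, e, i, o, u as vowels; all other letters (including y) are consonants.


Letter mapping: y = C, e = V, l = C, o = V.

CVCV


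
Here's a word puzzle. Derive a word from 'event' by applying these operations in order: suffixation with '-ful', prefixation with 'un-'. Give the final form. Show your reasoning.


Step 1: Add suffix '-ful' to 'event' = 'eventful'
Step 2: Add prefix 'un-' to 'eventful' = 'uneventful'

uneventful


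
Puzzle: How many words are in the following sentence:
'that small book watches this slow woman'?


Split into words: that | small | book | watches | this | slow | woman = 7 words.

7


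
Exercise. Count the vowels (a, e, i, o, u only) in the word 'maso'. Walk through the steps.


Vowels in 'maso': a, o = 2 vowels.

2


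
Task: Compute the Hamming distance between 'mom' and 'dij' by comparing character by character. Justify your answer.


Alignment:
Position 1: 'm' vs 'd' = DIFFER
Position 2: 'o' vs 'i' = DIFFER
Position 3: 'm' vs 'j' = DIFFER
Total differences: 3

3


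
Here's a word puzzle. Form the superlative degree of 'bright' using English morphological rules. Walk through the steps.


Apply superlative formation (add -est): 'bright' -> 'brightest'.

brightest


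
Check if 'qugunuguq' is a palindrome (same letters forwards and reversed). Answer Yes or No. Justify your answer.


Forward: 'qugunuguq'
Reversed: 'qugunuguq'
They are identical.

Yes


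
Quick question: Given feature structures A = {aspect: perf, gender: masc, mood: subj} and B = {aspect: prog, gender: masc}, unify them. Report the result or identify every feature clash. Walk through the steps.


Compare features:
aspect: A=perf vs B=prog -> CLASH
gender: A=masc vs B=masc -> unified: masc
mood: A=subj vs B=_ -> unified: subj
Clash detected on feature 'aspect' (perf vs prog); unification fails.

CLASH on 'aspect' (perf vs prog)


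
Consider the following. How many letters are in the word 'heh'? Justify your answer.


Spell out 'heh' and number each letter: h(1), e(2), h(3). Total: 3 letters.

3


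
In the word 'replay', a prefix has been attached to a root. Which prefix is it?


The word 'replay' = 're' (prefix) + 'play' (root). The prefix is 're'.

re


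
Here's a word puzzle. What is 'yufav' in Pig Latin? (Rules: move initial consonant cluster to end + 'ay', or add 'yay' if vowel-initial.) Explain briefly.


'yufav': move consonant cluster 'y' to end and add 'ay': 'ufavyay'.

ufavyay


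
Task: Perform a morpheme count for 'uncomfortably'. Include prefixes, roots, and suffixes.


Decomposition: un- (prefix) + comfort (root) + -able (suffix) + -ly (suffix) = 4 morpheme(s)

4 morphemes


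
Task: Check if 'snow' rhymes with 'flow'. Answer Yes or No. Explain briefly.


Rime (stressed vowel + following sounds) of 'snow': -ow = /oʊ/
Rime of 'flow': -ow = /oʊ/
/oʊ/ and /oʊ/ are the same ending sound, so the words rhyme.

Yes


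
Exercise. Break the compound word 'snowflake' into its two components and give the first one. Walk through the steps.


Split 'snowflake' into 'snow' + 'flake'. The first part is 'snow'.

snow


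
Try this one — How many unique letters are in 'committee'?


Unique letters in 'committee': {c, e, i, m, o, t} = 6 distinct letters.

6


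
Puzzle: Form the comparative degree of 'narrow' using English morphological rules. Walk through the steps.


Apply comparative formation (add -er): 'narrow' -> 'narrower'.

narrower


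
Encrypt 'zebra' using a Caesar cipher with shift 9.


Shift each letter by 9: z -> i, e -> n, b -> k, r -> a, a -> j. Result: 'inkaj'.

inkaj


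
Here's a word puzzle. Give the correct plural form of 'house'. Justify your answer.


Apply rule: Add -s. 'house' becomes 'houses'.

houses


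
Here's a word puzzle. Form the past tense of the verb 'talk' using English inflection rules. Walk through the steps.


Apply rule: Add -ed. 'talk' becomes 'talked'.

talked


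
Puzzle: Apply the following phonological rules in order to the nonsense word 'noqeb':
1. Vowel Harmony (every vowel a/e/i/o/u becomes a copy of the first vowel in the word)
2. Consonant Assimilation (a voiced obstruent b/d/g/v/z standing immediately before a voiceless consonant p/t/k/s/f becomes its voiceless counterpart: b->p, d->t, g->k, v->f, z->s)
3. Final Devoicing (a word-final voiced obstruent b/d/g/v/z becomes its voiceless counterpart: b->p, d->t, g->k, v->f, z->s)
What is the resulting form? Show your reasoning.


Starting form: 'noqeb'
Rule 1: Vowel Harmony: all vowels become 'o' (matching first vowel). 'noqeb' -> 'noqob'
Rule 2: Consonant Assimilation: no voiced obstruent (b/d/g/v/z) stands immediately before a voiceless consonant (p/t/k/s/f). No change.
Rule 3: Final Devoicing: word-final voiced obstruent 'b' becomes voiceless 'p'. 'noqob' -> 'noqop'
Final form: 'noqop'

noqop


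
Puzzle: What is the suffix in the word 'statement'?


The word 'statement' = 'state' (root) + '-ment' (suffix). The suffix is '-ment'.

ment


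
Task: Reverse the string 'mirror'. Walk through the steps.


Reverse 'mirror' character by character: 'rorrim'.

rorrim


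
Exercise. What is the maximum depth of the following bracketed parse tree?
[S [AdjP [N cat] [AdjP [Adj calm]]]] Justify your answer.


Count bracket nesting levels:
'[' at pos 0: depth = 1
'[' at pos 3: depth = 2
'[' at pos 9: depth = 3
'[' at pos 17: depth = 3
'[' at pos 23: depth = 4
Maximum depth reached: 4

4


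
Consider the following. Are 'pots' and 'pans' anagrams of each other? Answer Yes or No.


Sorted letters of 'pots': 'opst'
Sorted letters of 'pans': 'anps'
They do not match.

No


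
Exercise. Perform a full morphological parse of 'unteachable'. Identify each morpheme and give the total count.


Step 1: Identify prefix: 'un' (meaning: not/reverse)
Step 2: Identify root: 'teach'
Step 3: Identify suffix(es): 'able'
Decomposition: un- (prefix: not/reverse) + teach (root) + -able (suffix: capable of)
Total morphemes: 3

3 morphemes (un- (prefix: not/reverse) + teach (root) + -able (suffix: capable of))


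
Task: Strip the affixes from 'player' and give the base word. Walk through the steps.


Remove suffix '-er' from 'player' to get root 'play'.

play


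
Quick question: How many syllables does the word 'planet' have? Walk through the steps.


Break 'planet' into syllables: plan-et -> plan | et = 2 syllables

2 syllables


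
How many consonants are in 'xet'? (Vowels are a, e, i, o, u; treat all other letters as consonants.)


Consonants in 'xet': x, t = 2 consonants.

2


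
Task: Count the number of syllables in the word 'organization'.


Break 'organization' into syllables: or-gan-i-za-tion -> or | gan | i | za | tion = 5 syllables

5 syllables


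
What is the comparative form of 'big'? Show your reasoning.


Apply comparative formation (double final consonant, add -er): 'big' -> 'bigger'.

bigger


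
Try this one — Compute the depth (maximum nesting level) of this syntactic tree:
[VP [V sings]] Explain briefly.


Count bracket nesting levels:
'[' at pos 0: depth = 1
'[' at pos 4: depth = 2
Maximum depth reached: 2

2


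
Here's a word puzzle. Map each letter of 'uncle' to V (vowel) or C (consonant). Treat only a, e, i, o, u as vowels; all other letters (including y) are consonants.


Letter mapping: u = V, n = C, c = C, l = C, e = V.

VCCCV


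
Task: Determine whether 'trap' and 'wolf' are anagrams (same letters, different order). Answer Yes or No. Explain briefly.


Sorted letters of 'trap': 'aprt'
Sorted letters of 'wolf': 'flow'
They do not match.

No


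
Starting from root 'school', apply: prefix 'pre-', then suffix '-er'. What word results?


Step 1: Add prefix 'pre-' to 'school' = 'preschool'
Step 2: Add suffix '-er' to 'preschool' = 'preschooler'

preschooler


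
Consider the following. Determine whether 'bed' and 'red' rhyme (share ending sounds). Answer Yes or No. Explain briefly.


Rime (stressed vowel + following sounds) of 'bed': -ed = /ɛd/
Rime of 'red': -ed = /ɛd/
/ɛd/ and /ɛd/ are the same ending sound, so the words rhyme.

Yes


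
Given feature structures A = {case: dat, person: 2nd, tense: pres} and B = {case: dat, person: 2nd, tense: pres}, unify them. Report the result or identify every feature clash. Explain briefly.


Compare features:
case: A=dat vs B=dat -> unified: dat
person: A=2nd vs B=2nd -> unified: 2nd
tense: A=pres vs B=pres -> unified: pres
No clashes found.

Unified: {case: dat, person: 2nd, tense: pres}


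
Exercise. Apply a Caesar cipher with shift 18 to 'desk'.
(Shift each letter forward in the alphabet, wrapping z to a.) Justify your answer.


Shift each letter by 18: d -> v, e -> w, s -> k, k -> c. Result: 'vwkc'.

vwkc


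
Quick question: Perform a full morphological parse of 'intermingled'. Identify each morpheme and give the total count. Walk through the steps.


Step 1: Identify prefix: 'inter' (meaning: between)
Step 2: Identify root: 'mingle'
Step 3: Identify suffix(es): 'ed'
Decomposition: inter- (prefix: between) + mingle (root) + -ed (suffix: past)
Total morphemes: 3

3 morphemes (inter- (prefix: between) + mingle (root) + -ed (suffix: past))


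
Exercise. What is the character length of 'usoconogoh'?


Spell out 'usoconogoh' and number each letter: u(1), s(2), o(3), c(4), o(5), n(6), o(7), g(8), o(9), h(10). Total: 10 letters.

10


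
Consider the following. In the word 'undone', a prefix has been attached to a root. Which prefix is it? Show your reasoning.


The word 'undone' = 'un' (prefix) + 'done' (root). The prefix is 'un'.

un


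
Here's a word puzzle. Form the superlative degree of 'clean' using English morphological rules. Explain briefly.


Apply superlative formation (add -est): 'clean' -> 'cleanest'.

cleanest


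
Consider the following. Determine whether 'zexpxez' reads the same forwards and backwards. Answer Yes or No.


Forward: 'zexpxez'
Reversed: 'zexpxez'
They are identical.

Yes


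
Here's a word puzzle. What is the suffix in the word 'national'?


The word 'national' = 'nation' (root) + '-al' (suffix). The suffix is '-al'.

al


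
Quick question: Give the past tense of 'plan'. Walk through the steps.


Apply rule: Double final consonant and add -ed. 'plan' becomes 'planned'.

planned


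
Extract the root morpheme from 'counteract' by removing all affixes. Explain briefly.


Remove prefix 'counter' from 'counteract' to get root 'act'.

act


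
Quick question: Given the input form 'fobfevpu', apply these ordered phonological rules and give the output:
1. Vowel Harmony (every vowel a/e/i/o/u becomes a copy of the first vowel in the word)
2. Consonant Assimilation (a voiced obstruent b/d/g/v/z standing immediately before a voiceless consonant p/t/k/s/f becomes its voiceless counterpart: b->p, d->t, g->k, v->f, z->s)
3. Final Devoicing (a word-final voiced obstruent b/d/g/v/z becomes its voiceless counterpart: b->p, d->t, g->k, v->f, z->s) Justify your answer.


Starting form: 'fobfevpu'
Rule 1: Vowel Harmony: all vowels become 'o' (matching first vowel). 'fobfevpu' -> 'fobfovpo'
Rule 2: Consonant Assimilation: voiced obstruent before voiceless consonant becomes voiceless ('bf' -> 'pf', 'vp' -> 'fp'). 'fobfovpo' -> 'fopfofpo'
Rule 3: Final Devoicing: the word ends in the vowel 'o', not a consonant. No change.
Final form: 'fopfofpo'

fopfofpo


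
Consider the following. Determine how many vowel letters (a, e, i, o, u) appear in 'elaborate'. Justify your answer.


Vowels in 'elaborate': e, a, o, a, e = 5 vowels.

5


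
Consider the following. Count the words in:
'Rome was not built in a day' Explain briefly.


Split into words: Rome | was | not | built | in | a | day = 7 words.

7


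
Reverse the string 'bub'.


Reverse 'bub' character by character: 'bub'.

bub


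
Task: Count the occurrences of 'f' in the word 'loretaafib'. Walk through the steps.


Letter 'f' in 'loretaafib': found at position(s) 8 = 1 occurrence(s).

1


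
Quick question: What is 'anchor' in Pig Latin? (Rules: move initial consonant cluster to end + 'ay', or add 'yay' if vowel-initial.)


'anchor' starts with a vowel, so add 'yay': 'anchoryay'.

anchoryay


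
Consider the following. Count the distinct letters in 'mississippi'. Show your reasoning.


Unique letters in 'mississippi': {i, m, p, s} = 4 distinct letters.

4


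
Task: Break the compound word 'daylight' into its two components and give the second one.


Split 'daylight' into 'day' + 'light'. The second part is 'light'.

light


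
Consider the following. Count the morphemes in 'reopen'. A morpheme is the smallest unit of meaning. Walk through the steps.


Decomposition: re- (prefix) + open (root) = 2 morpheme(s)

2 morphemes


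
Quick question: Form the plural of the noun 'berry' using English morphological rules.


Apply rule: Change -y to -ies (consonant + y). 'berry' becomes 'berries'.

berries


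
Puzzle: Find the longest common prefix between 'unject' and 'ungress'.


Compare from the start: 2 characters match: 'un'. Mismatch at position 3: 'j' vs 'g'.

un


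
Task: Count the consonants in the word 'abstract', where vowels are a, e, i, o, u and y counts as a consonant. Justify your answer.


Consonants in 'abstract': b, s, t, r, c, t = 6 consonants.

6


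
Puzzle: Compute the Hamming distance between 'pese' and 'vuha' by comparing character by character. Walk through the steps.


Alignment:
Position 1: 'p' vs 'v' = DIFFER
Position 2: 'e' vs 'u' = DIFFER
Position 3: 's' vs 'h' = DIFFER
Position 4: 'e' vs 'a' = DIFFER
Total differences: 4

4


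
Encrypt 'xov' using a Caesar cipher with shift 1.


Shift each letter by 1: x -> y, o -> p, v -> w. Result: 'ypw'.

ypw


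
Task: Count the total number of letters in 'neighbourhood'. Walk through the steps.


Spell out 'neighbourhood' and number each letter: n(1), e(2), i(3), g(4), h(5), b(6), o(7), u(8), r(9), h(10), o(11), o(12), d(13). Total: 13 letters.

13


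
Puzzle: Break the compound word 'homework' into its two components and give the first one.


Split 'homework' into 'home' + 'work'. The first part is 'home'.

home


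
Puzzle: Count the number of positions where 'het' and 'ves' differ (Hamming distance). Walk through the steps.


Alignment:
Position 1: 'h' vs 'v' = DIFFER
Position 2: 'e' vs 'e' = match
Position 3: 't' vs 's' = DIFFER
Total differences: 2

2


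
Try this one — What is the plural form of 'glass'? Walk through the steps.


Apply rule: Add -es (sibilant/fricative ending). 'glass' becomes 'glasses'.

glasses


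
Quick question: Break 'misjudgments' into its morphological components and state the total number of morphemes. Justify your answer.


Step 1: Identify prefix: 'mis' (meaning: wrongly)
Step 2: Identify root: 'judge'
Step 3: Identify suffix(es): 'ment, s'
Decomposition: mis- (prefix: wrongly) + judge (root) + -ment (suffix: action/result) + -s (plural)
Total morphemes: 4

4 morphemes (mis- (prefix: wrongly) + judge (root) + -ment (suffix: action/result) + -s (plural))


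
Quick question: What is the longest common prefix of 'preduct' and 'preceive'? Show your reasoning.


Compare from the start: 3 characters match: 'pre'. Mismatch at position 4: 'd' vs 'c'.

pre


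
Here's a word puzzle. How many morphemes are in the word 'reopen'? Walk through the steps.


Decomposition: re- (prefix) + open (root) = 2 morpheme(s)

2 morphemes


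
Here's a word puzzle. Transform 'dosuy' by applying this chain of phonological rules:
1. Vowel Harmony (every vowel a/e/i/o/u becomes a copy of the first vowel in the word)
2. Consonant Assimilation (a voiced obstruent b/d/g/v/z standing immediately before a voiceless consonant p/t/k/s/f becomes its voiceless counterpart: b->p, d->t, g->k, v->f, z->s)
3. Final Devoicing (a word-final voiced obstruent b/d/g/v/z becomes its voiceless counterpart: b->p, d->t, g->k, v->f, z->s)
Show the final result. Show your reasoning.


Starting form: 'dosuy'
Rule 1: Vowel Harmony: all vowels become 'o' (matching first vowel). 'dosuy' -> 'dosoy'
Rule 2: Consonant Assimilation: no voiced obstruent (b/d/g/v/z) stands immediately before a voiceless consonant (p/t/k/s/f). No change.
Rule 3: Final Devoicing: final consonant 'y' is not one of the voiced obstruents b/d/g/v/z. No change.
Final form: 'dosoy'

dosoy


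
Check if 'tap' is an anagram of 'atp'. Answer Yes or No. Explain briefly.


Sorted letters of 'tap': 'apt'
Sorted letters of 'atp': 'apt'
They match.

Yes


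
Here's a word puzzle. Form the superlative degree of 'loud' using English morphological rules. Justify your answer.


Apply superlative formation (add -est): 'loud' -> 'loudest'.

loudest


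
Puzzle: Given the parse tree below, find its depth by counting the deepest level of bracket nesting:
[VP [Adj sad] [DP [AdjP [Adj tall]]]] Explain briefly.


Count bracket nesting levels:
'[' at pos 0: depth = 1
'[' at pos 4: depth = 2
'[' at pos 14: depth = 2
'[' at pos 18: depth = 3
'[' at pos 24: depth = 4
Maximum depth reached: 4

4


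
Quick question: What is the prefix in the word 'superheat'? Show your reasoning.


The word 'superheat' = 'super' (prefix) + 'heat' (root). The prefix is 'super'.

super


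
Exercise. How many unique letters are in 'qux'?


Unique letters in 'qux': {q, u, x} = 3 distinct letters.

3


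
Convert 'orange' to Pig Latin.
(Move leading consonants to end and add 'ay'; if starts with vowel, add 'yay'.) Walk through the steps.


'orange' starts with a vowel, so add 'yay': 'orangeyay'.

orangeyay


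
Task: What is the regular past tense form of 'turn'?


Apply rule: Add -ed. 'turn' becomes 'turned'.

turned


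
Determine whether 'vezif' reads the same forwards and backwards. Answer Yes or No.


Forward: 'vezif'
Reversed: 'fizev'
They differ.

No


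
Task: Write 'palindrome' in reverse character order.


Reverse 'palindrome' character by character: 'emordnilap'.

emordnilap


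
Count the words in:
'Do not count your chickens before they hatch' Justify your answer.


Split into words: Do | not | count | your | chickens | before | they | hatch = 8 words.

8


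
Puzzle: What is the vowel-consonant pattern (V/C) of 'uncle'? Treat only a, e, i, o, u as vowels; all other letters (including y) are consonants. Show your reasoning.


Letter mapping: u = V, n = C, c = C, l = C, e = V.

VCCCV


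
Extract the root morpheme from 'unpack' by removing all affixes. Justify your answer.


Remove prefix 'un' from 'unpack' to get root 'pack'.

pack


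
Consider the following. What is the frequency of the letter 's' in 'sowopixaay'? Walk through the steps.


Letter 's' in 'sowopixaay': found at position(s) 1 = 1 occurrence(s).

1


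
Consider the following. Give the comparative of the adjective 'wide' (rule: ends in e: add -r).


Apply comparative formation (ends in e: add -r): 'wide' -> 'wider'.

wider


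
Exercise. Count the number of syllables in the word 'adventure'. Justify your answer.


Break 'adventure' into syllables: ad-ven-ture -> ad | ven | ture = 3 syllables

3 syllables


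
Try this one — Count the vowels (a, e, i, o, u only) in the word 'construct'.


Vowels in 'construct': o, u = 2 vowels.

2


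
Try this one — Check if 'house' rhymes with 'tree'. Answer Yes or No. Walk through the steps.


Rime (stressed vowel + following sounds) of 'house': -ouse = /aʊs/
Rime of 'tree': -ee = /iː/
/aʊs/ and /iː/ are different ending sounds, so the words do not rhyme.

No


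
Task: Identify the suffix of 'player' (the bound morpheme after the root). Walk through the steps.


The word 'player' = 'play' (root) + '-er' (suffix). The suffix is '-er'.

er


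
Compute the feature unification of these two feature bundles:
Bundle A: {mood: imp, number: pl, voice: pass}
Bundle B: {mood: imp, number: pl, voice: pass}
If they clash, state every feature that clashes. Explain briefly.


Compare features:
mood: A=imp vs B=imp -> unified: imp
number: A=pl vs B=pl -> unified: pl
voice: A=pass vs B=pass -> unified: pass
No clashes found.

Unified: {mood: imp, number: pl, voice: pass}


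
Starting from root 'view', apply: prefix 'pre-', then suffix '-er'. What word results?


Step 1: Add prefix 'pre-' to 'view' = 'preview'
Step 2: Add suffix '-er' to 'preview' = 'previewer'

previewer


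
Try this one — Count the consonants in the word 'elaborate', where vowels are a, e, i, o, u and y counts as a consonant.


Consonants in 'elaborate': l, b, r, t = 4 consonants.

4


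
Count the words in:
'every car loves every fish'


Split into words: every | car | loves | every | fish = 5 words.

5


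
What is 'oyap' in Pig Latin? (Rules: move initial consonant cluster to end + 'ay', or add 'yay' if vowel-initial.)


'oyap' starts with a vowel, so add 'yay': 'oyapyay'.

oyapyay


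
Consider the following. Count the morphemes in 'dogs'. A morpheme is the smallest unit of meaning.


Decomposition: dog (root) + -s (plural) = 2 morpheme(s)

2 morphemes


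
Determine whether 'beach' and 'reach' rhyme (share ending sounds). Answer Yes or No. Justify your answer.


Rime (stressed vowel + following sounds) of 'beach': -each = /iːtʃ/
Rime of 'reach': -each = /iːtʃ/
/iːtʃ/ and /iːtʃ/ are the same ending sound, so the words rhyme.

Yes


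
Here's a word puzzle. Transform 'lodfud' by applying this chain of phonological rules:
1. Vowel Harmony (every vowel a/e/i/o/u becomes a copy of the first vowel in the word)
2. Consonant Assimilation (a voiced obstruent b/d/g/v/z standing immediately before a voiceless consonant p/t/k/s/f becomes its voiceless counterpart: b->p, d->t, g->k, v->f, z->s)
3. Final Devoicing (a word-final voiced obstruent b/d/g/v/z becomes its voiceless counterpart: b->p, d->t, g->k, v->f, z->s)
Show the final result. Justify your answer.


Starting form: 'lodfud'
Rule 1: Vowel Harmony: all vowels become 'o' (matching first vowel). 'lodfud' -> 'lodfod'
Rule 2: Consonant Assimilation: voiced obstruent before voiceless consonant becomes voiceless ('df' -> 'tf'). 'lodfod' -> 'lotfod'
Rule 3: Final Devoicing: word-final voiced obstruent 'd' becomes voiceless 't'. 'lotfod' -> 'lotfot'
Final form: 'lotfot'

lotfot


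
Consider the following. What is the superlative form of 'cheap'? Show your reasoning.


Apply superlative formation (add -est): 'cheap' -> 'cheapest'.

cheapest


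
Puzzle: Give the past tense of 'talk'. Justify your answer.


Apply rule: Add -ed. 'talk' becomes 'talked'.

talked


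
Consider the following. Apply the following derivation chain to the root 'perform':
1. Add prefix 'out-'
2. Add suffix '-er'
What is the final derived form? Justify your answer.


Step 1: Add prefix 'out-' to 'perform' = 'outperform'
Step 2: Add suffix '-er' to 'outperform' = 'outperformer'

outperformer


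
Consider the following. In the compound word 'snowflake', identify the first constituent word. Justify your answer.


Split 'snowflake' into 'snow' + 'flake'. The first part is 'snow'.

snow


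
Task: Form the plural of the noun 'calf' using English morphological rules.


Apply rule: Change -f to -ves. 'calf' becomes 'calves'.

calves


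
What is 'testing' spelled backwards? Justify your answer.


Reverse 'testing' character by character: 'gnitset'.

gnitset


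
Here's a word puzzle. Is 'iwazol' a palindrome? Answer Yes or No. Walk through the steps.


Forward: 'iwazol'
Reversed: 'lozawi'
They differ.

No


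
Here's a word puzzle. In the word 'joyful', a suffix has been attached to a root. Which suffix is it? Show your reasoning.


The word 'joyful' = 'joy' (root) + '-ful' (suffix). The suffix is '-ful'.

ful


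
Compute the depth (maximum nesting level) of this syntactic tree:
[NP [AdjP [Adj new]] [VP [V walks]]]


Count bracket nesting levels:
'[' at pos 0: depth = 1
'[' at pos 4: depth = 2
'[' at pos 10: depth = 3
'[' at pos 21: depth = 2
'[' at pos 25: depth = 3
Maximum depth reached: 3

3


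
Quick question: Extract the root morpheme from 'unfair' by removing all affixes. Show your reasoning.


Remove prefix 'un' from 'unfair' to get root 'fair'.

fair


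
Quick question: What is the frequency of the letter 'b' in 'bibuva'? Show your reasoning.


Letter 'b' in 'bibuva': found at position(s) 1, 3 = 2 occurrence(s).

2


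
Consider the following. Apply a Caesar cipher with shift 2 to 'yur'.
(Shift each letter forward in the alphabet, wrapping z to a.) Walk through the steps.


Shift each letter by 2: y -> a, u -> w, r -> t. Result: 'awt'.

awt


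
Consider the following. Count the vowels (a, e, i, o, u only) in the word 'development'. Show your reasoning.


Vowels in 'development': e, e, o, e = 4 vowels.

4


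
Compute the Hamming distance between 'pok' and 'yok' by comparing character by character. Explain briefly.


Alignment:
Position 1: 'p' vs 'y' = DIFFER
Position 2: 'o' vs 'o' = match
Position 3: 'k' vs 'k' = match
Total differences: 1

1


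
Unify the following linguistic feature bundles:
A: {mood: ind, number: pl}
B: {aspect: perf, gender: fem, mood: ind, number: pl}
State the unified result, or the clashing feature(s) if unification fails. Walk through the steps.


Compare features:
aspect: A=_ vs B=perf -> unified: perf
gender: A=_ vs B=fem -> unified: fem
mood: A=ind vs B=ind -> unified: ind
number: A=pl vs B=pl -> unified: pl
No clashes found.

Unified: {aspect: perf, gender: fem, mood: ind, number: pl}


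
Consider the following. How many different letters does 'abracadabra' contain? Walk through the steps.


Unique letters in 'abracadabra': {a, b, c, d, r} = 5 distinct letters.

5


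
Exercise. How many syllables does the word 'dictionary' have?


Break 'dictionary' into syllables: dic-tion-ar-y -> dic | tion | ar | y = 4 syllables

4 syllables


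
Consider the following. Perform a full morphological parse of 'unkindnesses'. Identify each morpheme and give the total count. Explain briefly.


Step 1: Identify prefix: 'un' (meaning: not/reverse)
Step 2: Identify root: 'kind'
Step 3: Identify suffix(es): 'ness, es'
Decomposition: un- (prefix: not/reverse) + kind (root) + -ness (suffix: state of) + -es (plural)
Total morphemes: 4

4 morphemes (un- (prefix: not/reverse) + kind (root) + -ness (suffix: state of) + -es (plural))


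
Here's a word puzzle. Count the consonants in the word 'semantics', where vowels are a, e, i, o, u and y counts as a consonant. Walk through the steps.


Consonants in 'semantics': s, m, n, t, c, s = 6 consonants.

6


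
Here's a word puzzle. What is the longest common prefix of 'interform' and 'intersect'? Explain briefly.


Compare from the start: 5 characters match: 'inter'. Mismatch at position 6: 'f' vs 's'.

inter
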